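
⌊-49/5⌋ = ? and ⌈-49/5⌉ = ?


-49/5 = -9.8000
floor = -10
ceil = -9

floor = -10, ceil = -9


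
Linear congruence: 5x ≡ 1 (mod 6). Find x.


GCD(5, 6) = 1, unique solution
a^(-1) mod 6 = 5
x = 5 * 1 mod 6 = 5

x ≡ 5 (mod 6)


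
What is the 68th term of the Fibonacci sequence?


Sequence: 1, 1, 2, 3, 5, 8, 13, 21, 34, 55, 89, 144, 233, 377, 610, 987, 1597, 2584, 4181, 6765, 10946, 17711, 28657, 46368, 75025, 121393, 196418, 317811, 514229, 832040, 1346269, 2178309, 3524578, 5702887, 9227465, 14930352, 24157817, 39088169, 63245986, 102334155, 165580141, 267914296, 433494437, 701408733, 1134903170, 1836311903, 2971215073, 4807526976, 7778742049, 12586269025, 20365011074, 32951280099, 53316291173, 86267571272, 139583862445, 225851433717, 365435296162, 591286729879, 956722026041, 1548008755920, 2504730781961, 4052739537881, 6557470319842, 10610209857723, 17167680177565, 27777890035288, 44945570212853, 72723460248141
F(68) = 72723460248141


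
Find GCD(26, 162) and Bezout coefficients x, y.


Tabular extended Euclidean (each row: r = 26*s + 162*t):
r=26, s=1, t=0
r=162, s=0, t=1
q=0: r=26, s=1, t=0   [26*(1) + 162*(0) = 26]
q=6: r=6, s=-6, t=1   [26*(-6) + 162*(1) = 6]
q=4: r=2, s=25, t=-4   [26*(25) + 162*(-4) = 2]
q=3: r=0, s=-81, t=13   [26*(-81) + 162*(13) = 0]
GCD = 2; from the row with r=2: x=25, y=-4
Check: 26*(25) + 162*(-4) = 650 - 648 = 2

GCD = 2, x = 25, y = -4


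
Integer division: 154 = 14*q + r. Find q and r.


154 = 14 * 11 + 0
Check: 154 + 0 = 154

q = 11, r = 0


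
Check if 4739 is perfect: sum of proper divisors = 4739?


Proper divisors of 4739: 1, 7, 677
Sum = 1 + 7 + 677 = 685

No, 4739 is not perfect (685 ≠ 4739)


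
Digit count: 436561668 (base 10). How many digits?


436561668 has 9 digits in base 10
floor(log10(436561668)) + 1 = floor(8.6400) + 1 = 9

9 digits (base 10)


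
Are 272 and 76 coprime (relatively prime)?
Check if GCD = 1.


Euclidean algorithm:
272 = 3 * 76 + 44
76 = 1 * 44 + 32
44 = 1 * 32 + 12
32 = 2 * 12 + 8
12 = 1 * 8 + 4
8 = 2 * 4 + 0
GCD(272, 76) = 4

No, not coprime (GCD = 4)


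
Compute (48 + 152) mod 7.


48 + 152 = 200
200 mod 7 = 4


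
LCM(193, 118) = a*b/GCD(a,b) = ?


GCD(193, 118) = 1
LCM = 193*118/1 = 22774/1 = 22774

LCM = 22774


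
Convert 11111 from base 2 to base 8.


11111 (base 2) = 31 (decimal)
31 (decimal) = 37 (base 8)


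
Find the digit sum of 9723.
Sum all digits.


9 + 7 + 2 + 3 = 21


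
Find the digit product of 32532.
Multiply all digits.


3 × 2 × 5 × 3 × 2 = 180


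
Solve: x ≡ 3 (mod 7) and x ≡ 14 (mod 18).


M = 7*18 = 126
M1 = M/7 = 18, M2 = M/18 = 7
M1^(-1) mod 7 = 2, M2^(-1) mod 18 = 13
x = 3*18*2 + 14*7*13 = 1382
1382 mod 126 = 122
Check: 122 mod 7 = 3 ✓, 122 mod 18 = 14 ✓

x ≡ 122 (mod 126)


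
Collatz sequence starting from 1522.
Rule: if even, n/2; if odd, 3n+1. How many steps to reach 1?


1522 → 761 → 2284 → 1142 → 571 → 1714 → 857 → 2572 → 1286 → 643 → 1930 → 965 → 2896 → 1448 → 724 → 362 → 181 → 544 → 272 → 136 → 68 → 34 → 17 → 52 → 26 → 13 → 40 → 20 → 10 → 5 → 16 → 8 → 4 → 2 → 1
Total steps = 34

34 steps


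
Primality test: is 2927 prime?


Check divisors up to sqrt(2927) = 54.1018
No divisors found.
2927 is prime.

Yes, 2927 is prime


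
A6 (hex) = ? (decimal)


A6 (base 16) = 166 (decimal)
166 (decimal) = 166 (base 10)


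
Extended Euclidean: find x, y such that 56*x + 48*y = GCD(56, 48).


Tabular extended Euclidean (each row: r = 56*s + 48*t):
r=56, s=1, t=0
r=48, s=0, t=1
q=1: r=8, s=1, t=-1   [56*(1) + 48*(-1) = 8]
q=6: r=0, s=-6, t=7   [56*(-6) + 48*(7) = 0]
GCD = 8; from the row with r=8: x=1, y=-1
Check: 56*(1) + 48*(-1) = 56 - 48 = 8

GCD = 8, x = 1, y = -1


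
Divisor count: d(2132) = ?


2132 = 2^2 × 13^1 × 41^1
d(2132) = (2+1) × (1+1) × (1+1) = 12

12 divisors


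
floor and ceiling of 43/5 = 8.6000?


43/5 = 8.6000
floor = 8
ceil = 9

floor = 8, ceil = 9


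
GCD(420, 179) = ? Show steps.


420 = 2 * 179 + 62
179 = 2 * 62 + 55
62 = 1 * 55 + 7
55 = 7 * 7 + 6
7 = 1 * 6 + 1
6 = 6 * 1 + 0
GCD = 1


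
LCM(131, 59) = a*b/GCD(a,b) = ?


GCD(131, 59) = 1
LCM = 131*59/1 = 7729/1 = 7729

LCM = 7729


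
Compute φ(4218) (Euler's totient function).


4218 = 2 × 3 × 19 × 37
Prime factors: 2, 3, 19, 37
φ(4218) = 4218 × (1-1/2) × (1-1/3) × (1-1/19) × (1-1/37)
= 4218 × 1/2 × 2/3 × 18/19 × 36/37 = 1296

φ(4218) = 1296


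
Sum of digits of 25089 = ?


2 + 5 + 0 + 8 + 9 = 24


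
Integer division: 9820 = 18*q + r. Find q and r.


9820 = 18 * 545 + 10
Check: 9810 + 10 = 9820

q = 545, r = 10


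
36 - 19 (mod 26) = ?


36 - 19 = 17
17 mod 26 = 17


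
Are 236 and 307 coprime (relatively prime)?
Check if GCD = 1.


Euclidean algorithm:
307 = 1 * 236 + 71
236 = 3 * 71 + 23
71 = 3 * 23 + 2
23 = 11 * 2 + 1
2 = 2 * 1 + 0
GCD(236, 307) = 1

Yes, coprime (GCD = 1)


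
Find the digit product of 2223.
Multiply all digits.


2 × 2 × 2 × 3 = 24


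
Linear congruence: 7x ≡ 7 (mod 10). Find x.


GCD(7, 10) = 1, unique solution
a^(-1) mod 10 = 3
x = 3 * 7 mod 10 = 1

x ≡ 1 (mod 10)


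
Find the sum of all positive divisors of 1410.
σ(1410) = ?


Divisors of 1410: 1, 2, 3, 5, 6, 10, 15, 30, 47, 94, 141, 235, 282, 470, 705, 1410
Sum = 1 + 2 + 3 + 5 + 6 + 10 + 15 + 30 + 47 + 94 + 141 + 235 + 282 + 470 + 705 + 1410 = 3456

σ(1410) = 3456


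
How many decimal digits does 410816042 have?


410816042 has 9 digits in base 10
floor(log10(410816042)) + 1 = floor(8.6136) + 1 = 9

9 digits (base 10)


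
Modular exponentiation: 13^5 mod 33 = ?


13^1 mod 33 = 13
13^2 mod 33 = 4
13^3 mod 33 = 19
13^4 mod 33 = 16
13^5 mod 33 = 10


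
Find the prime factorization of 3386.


3386 / 2 = 1693
1693 / 1693 = 1
3386 = 2 × 1693


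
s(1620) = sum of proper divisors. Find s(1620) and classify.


Proper divisors: 1, 2, 3, 4, 5, 6, 9, 10, 12, 15, 18, 20, 27, 30, 36, 45, 54, 60, 81, 90, 108, 135, 162, 180, 270, 324, 405, 540, 810
Sum = 1 + 2 + 3 + 4 + 5 + 6 + 9 + 10 + 12 + 15 + 18 + 20 + 27 + 30 + 36 + 45 + 54 + 60 + 81 + 90 + 108 + 135 + 162 + 180 + 270 + 324 + 405 + 540 + 810 = 3462
3462 > 1620 → abundant

s(1620) = 3462 (abundant)


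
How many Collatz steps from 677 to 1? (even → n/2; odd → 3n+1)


677 → 2032 → 1016 → 508 → 254 → 127 → 382 → 191 → 574 → 287 → 862 → 431 → 1294 → 647 → 1942 → 971 → 2914 → 1457 → 4372 → 2186 → 1093 → 3280 → 1640 → 820 → 410 → 205 → 616 → 308 → 154 → 77 → 232 → 116 → 58 → 29 → 88 → 44 → 22 → 11 → 34 → 17 → 52 → 26 → 13 → 40 → 20 → 10 → 5 → 16 → 8 → 4 → 2 → 1
Total steps = 51

51 steps


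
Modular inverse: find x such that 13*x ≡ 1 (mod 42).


Use the extended Euclidean algorithm on (42, 13); each row r = 42*s + 13*t:
r=42, s=1, t=0
r=13, s=0, t=1
q=3: r=3, s=1, t=-3   [42*(1) + 13*(-3) = 3]
q=4: r=1, s=-4, t=13   [42*(-4) + 13*(13) = 1]
q=3: r=0, s=13, t=-42   [42*(13) + 13*(-42) = 0]
GCD = 1 with t = 13, so 13*(13) ≡ 1 (mod 42)
Inverse = 13 mod 42 = 13
Check: 13 * 13 = 169 ≡ 1 (mod 42)

13^(-1) ≡ 13 (mod 42)


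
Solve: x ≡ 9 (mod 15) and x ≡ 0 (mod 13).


M = 15*13 = 195
M1 = M/15 = 13, M2 = M/13 = 15
M1^(-1) mod 15 = 7, M2^(-1) mod 13 = 7
x = 9*13*7 + 0*15*7 = 819
819 mod 195 = 39
Check: 39 mod 15 = 9 ✓, 39 mod 13 = 0 ✓

x ≡ 39 (mod 195)


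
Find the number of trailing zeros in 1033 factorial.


floor(1033/5) = 206
floor(1033/25) = 41
floor(1033/125) = 8
floor(1033/625) = 1
Total = 256

256 trailing zeros


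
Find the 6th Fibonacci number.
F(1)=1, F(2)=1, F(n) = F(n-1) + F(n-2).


Sequence: 1, 1, 2, 3, 5, 8
F(6) = 8


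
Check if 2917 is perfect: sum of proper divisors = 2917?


Proper divisors of 2917: 1
Sum = 1 = 1

No, 2917 is not perfect (1 ≠ 2917)


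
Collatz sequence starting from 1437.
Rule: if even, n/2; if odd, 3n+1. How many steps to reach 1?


1437 → 4312 → 2156 → 1078 → 539 → 1618 → 809 → 2428 → 1214 → 607 → 1822 → 911 → 2734 → 1367 → 4102 → 2051 → 6154 → 3077 → 9232 → 4616 → 2308 → 1154 → 577 → 1732 → 866 → 433 → 1300 → 650 → 325 → 976 → 488 → 244 → 122 → 61 → 184 → 92 → 46 → 23 → 70 → 35 → 106 → 53 → 160 → 80 → 40 → 20 → 10 → 5 → 16 → 8 → 4 → 2 → 1
Total steps = 52

52 steps


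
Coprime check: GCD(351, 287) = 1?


Euclidean algorithm:
351 = 1 * 287 + 64
287 = 4 * 64 + 31
64 = 2 * 31 + 2
31 = 15 * 2 + 1
2 = 2 * 1 + 0
GCD(351, 287) = 1

Yes, coprime (GCD = 1)


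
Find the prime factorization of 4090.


4090 / 2 = 2045
2045 / 5 = 409
409 / 409 = 1
4090 = 2 × 5 × 409


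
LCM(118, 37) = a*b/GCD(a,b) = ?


GCD(118, 37) = 1
LCM = 118*37/1 = 4366/1 = 4366

LCM = 4366


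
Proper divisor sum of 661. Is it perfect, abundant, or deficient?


Proper divisors: 1
Sum = 1 = 1
1 < 661 → deficient

s(661) = 1 (deficient)


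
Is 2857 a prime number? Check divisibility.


Check divisors up to sqrt(2857) = 53.4509
No divisors found.
2857 is prime.

Yes, 2857 is prime


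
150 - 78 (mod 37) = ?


150 - 78 = 72
72 mod 37 = 35


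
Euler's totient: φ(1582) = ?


1582 = 2 × 7 × 113
Prime factors: 2, 7, 113
φ(1582) = 1582 × (1-1/2) × (1-1/7) × (1-1/113)
= 1582 × 1/2 × 6/7 × 112/113 = 672

φ(1582) = 672


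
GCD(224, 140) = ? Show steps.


224 = 1 * 140 + 84
140 = 1 * 84 + 56
84 = 1 * 56 + 28
56 = 2 * 28 + 0
GCD = 28


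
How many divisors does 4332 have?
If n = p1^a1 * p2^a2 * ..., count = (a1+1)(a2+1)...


4332 = 2^2 × 3^1 × 19^2
d(4332) = (2+1) × (1+1) × (2+1) = 18

18 divisors


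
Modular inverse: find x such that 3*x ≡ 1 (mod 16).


Use the extended Euclidean algorithm on (16, 3); each row r = 16*s + 3*t:
r=16, s=1, t=0
r=3, s=0, t=1
q=5: r=1, s=1, t=-5   [16*(1) + 3*(-5) = 1]
q=3: r=0, s=-3, t=16   [16*(-3) + 3*(16) = 0]
GCD = 1 with t = -5, so 3*(-5) ≡ 1 (mod 16)
Inverse = -5 mod 16 = 11
Check: 3 * 11 = 33 ≡ 1 (mod 16)

3^(-1) ≡ 11 (mod 16)


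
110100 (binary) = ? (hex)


110100 (base 2) = 52 (decimal)
52 (decimal) = 34 (base 16)


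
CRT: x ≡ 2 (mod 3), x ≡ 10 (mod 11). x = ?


M = 3*11 = 33
M1 = M/3 = 11, M2 = M/11 = 3
M1^(-1) mod 3 = 2, M2^(-1) mod 11 = 4
x = 2*11*2 + 10*3*4 = 164
164 mod 33 = 32
Check: 32 mod 3 = 2 ✓, 32 mod 11 = 10 ✓

x ≡ 32 (mod 33)


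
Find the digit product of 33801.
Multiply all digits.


3 × 3 × 8 × 0 × 1 = 0


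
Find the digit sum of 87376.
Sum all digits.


8 + 7 + 3 + 7 + 6 = 31


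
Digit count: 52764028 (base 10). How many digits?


52764028 has 8 digits in base 10
floor(log10(52764028)) + 1 = floor(7.7223) + 1 = 8

8 digits (base 10)


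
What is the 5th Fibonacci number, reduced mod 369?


F(k) mod 369 for k=1..5:
1, 1, 2, 3, 5
F(5) mod 369 = 5


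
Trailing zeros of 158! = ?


floor(158/5) = 31
floor(158/25) = 6
floor(158/125) = 1
Total = 38

38 trailing zeros


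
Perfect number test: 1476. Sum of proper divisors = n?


Proper divisors of 1476: 1, 2, 3, 4, 6, 9, 12, 18, 36, 41, 82, 123, 164, 246, 369, 492, 738
Sum = 1 + 2 + 3 + 4 + 6 + 9 + 12 + 18 + 36 + 41 + 82 + 123 + 164 + 246 + 369 + 492 + 738 = 2346

No, 1476 is not perfect (2346 ≠ 1476)


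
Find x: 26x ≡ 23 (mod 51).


GCD(26, 51) = 1, unique solution
a^(-1) mod 51 = 2
x = 2 * 23 mod 51 = 46

x ≡ 46 (mod 51)


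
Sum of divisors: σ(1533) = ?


Divisors of 1533: 1, 3, 7, 21, 73, 219, 511, 1533
Sum = 1 + 3 + 7 + 21 + 73 + 219 + 511 + 1533 = 2368

σ(1533) = 2368


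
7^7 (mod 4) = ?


7^1 mod 4 = 3
7^2 mod 4 = 1
7^3 mod 4 = 3
7^4 mod 4 = 1
7^5 mod 4 = 3
7^6 mod 4 = 1
7^7 mod 4 = 3


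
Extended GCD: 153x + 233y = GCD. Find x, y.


Tabular extended Euclidean (each row: r = 153*s + 233*t):
r=153, s=1, t=0
r=233, s=0, t=1
q=0: r=153, s=1, t=0   [153*(1) + 233*(0) = 153]
q=1: r=80, s=-1, t=1   [153*(-1) + 233*(1) = 80]
q=1: r=73, s=2, t=-1   [153*(2) + 233*(-1) = 73]
q=1: r=7, s=-3, t=2   [153*(-3) + 233*(2) = 7]
q=10: r=3, s=32, t=-21   [153*(32) + 233*(-21) = 3]
q=2: r=1, s=-67, t=44   [153*(-67) + 233*(44) = 1]
q=3: r=0, s=233, t=-153   [153*(233) + 233*(-153) = 0]
GCD = 1; from the row with r=1: x=-67, y=44
Check: 153*(-67) + 233*(44) = -10251 + 10252 = 1

GCD = 1, x = -67, y = 44


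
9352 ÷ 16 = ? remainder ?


9352 = 16 * 584 + 8
Check: 9344 + 8 = 9352

q = 584, r = 8


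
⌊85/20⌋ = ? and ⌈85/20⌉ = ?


85/20 = 4.2500
floor = 4
ceil = 5

floor = 4, ceil = 5


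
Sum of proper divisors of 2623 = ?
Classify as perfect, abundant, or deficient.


Proper divisors: 1, 43, 61
Sum = 1 + 43 + 61 = 105
105 < 2623 → deficient

s(2623) = 105 (deficient)


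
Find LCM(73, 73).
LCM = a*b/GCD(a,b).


GCD(73, 73) = 73
LCM = 73*73/73 = 5329/73 = 73

LCM = 73


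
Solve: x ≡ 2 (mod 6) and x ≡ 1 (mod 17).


M = 6*17 = 102
M1 = M/6 = 17, M2 = M/17 = 6
M1^(-1) mod 6 = 5, M2^(-1) mod 17 = 3
x = 2*17*5 + 1*6*3 = 188
188 mod 102 = 86
Check: 86 mod 6 = 2 ✓, 86 mod 17 = 1 ✓

x ≡ 86 (mod 102)


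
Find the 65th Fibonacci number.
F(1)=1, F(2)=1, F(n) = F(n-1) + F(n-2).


Sequence: 1, 1, 2, 3, 5, 8, 13, 21, 34, 55, 89, 144, 233, 377, 610, 987, 1597, 2584, 4181, 6765, 10946, 17711, 28657, 46368, 75025, 121393, 196418, 317811, 514229, 832040, 1346269, 2178309, 3524578, 5702887, 9227465, 14930352, 24157817, 39088169, 63245986, 102334155, 165580141, 267914296, 433494437, 701408733, 1134903170, 1836311903, 2971215073, 4807526976, 7778742049, 12586269025, 20365011074, 32951280099, 53316291173, 86267571272, 139583862445, 225851433717, 365435296162, 591286729879, 956722026041, 1548008755920, 2504730781961, 4052739537881, 6557470319842, 10610209857723, 17167680177565
F(65) = 17167680177565


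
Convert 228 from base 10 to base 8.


228 (base 10) = 228 (decimal)
228 (decimal) = 344 (base 8)


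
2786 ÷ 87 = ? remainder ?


2786 = 87 * 32 + 2
Check: 2784 + 2 = 2786

q = 32, r = 2


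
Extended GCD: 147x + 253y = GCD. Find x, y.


Tabular extended Euclidean (each row: r = 147*s + 253*t):
r=147, s=1, t=0
r=253, s=0, t=1
q=0: r=147, s=1, t=0   [147*(1) + 253*(0) = 147]
q=1: r=106, s=-1, t=1   [147*(-1) + 253*(1) = 106]
q=1: r=41, s=2, t=-1   [147*(2) + 253*(-1) = 41]
q=2: r=24, s=-5, t=3   [147*(-5) + 253*(3) = 24]
q=1: r=17, s=7, t=-4   [147*(7) + 253*(-4) = 17]
q=1: r=7, s=-12, t=7   [147*(-12) + 253*(7) = 7]
q=2: r=3, s=31, t=-18   [147*(31) + 253*(-18) = 3]
q=2: r=1, s=-74, t=43   [147*(-74) + 253*(43) = 1]
q=3: r=0, s=253, t=-147   [147*(253) + 253*(-147) = 0]
GCD = 1; from the row with r=1: x=-74, y=43
Check: 147*(-74) + 253*(43) = -10878 + 10879 = 1

GCD = 1, x = -74, y = 43


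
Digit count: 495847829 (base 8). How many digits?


495847829 in base 8 = 3543404625
Number of digits = 10

10 digits (base 8)


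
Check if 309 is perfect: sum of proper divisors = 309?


Proper divisors of 309: 1, 3, 103
Sum = 1 + 3 + 103 = 107

No, 309 is not perfect (107 ≠ 309)


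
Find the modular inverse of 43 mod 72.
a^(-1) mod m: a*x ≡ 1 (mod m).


Use the extended Euclidean algorithm on (72, 43); each row r = 72*s + 43*t:
r=72, s=1, t=0
r=43, s=0, t=1
q=1: r=29, s=1, t=-1   [72*(1) + 43*(-1) = 29]
q=1: r=14, s=-1, t=2   [72*(-1) + 43*(2) = 14]
q=2: r=1, s=3, t=-5   [72*(3) + 43*(-5) = 1]
q=14: r=0, s=-43, t=72   [72*(-43) + 43*(72) = 0]
GCD = 1 with t = -5, so 43*(-5) ≡ 1 (mod 72)
Inverse = -5 mod 72 = 67
Check: 43 * 67 = 2881 ≡ 1 (mod 72)

43^(-1) ≡ 67 (mod 72)


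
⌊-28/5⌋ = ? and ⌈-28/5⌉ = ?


-28/5 = -5.6000
floor = -6
ceil = -5

floor = -6, ceil = -5


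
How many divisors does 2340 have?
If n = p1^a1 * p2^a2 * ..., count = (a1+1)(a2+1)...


2340 = 2^2 × 3^2 × 5^1 × 13^1
d(2340) = (2+1) × (2+1) × (1+1) × (1+1) = 36

36 divisors


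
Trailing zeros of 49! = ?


floor(49/5) = 9
floor(49/25) = 1
Total = 10

10 trailing zeros


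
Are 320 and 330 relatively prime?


Euclidean algorithm:
330 = 1 * 320 + 10
320 = 32 * 10 + 0
GCD(320, 330) = 10

No, not coprime (GCD = 10)


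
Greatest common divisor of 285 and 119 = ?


285 = 2 * 119 + 47
119 = 2 * 47 + 25
47 = 1 * 25 + 22
25 = 1 * 22 + 3
22 = 7 * 3 + 1
3 = 3 * 1 + 0
GCD = 1


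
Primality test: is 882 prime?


882 / 2 = 441 (exact division)
882 is NOT prime.

No, 882 is not prime


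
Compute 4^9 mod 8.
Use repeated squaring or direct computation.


4^1 mod 8 = 4
4^2 mod 8 = 0
4^3 mod 8 = 0
4^4 mod 8 = 0
4^5 mod 8 = 0
4^6 mod 8 = 0
4^7 mod 8 = 0
4^8 mod 8 = 0
4^9 mod 8 = 0


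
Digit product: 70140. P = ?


7 × 0 × 1 × 4 × 0 = 0


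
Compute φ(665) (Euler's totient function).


665 = 5 × 7 × 19
Prime factors: 5, 7, 19
φ(665) = 665 × (1-1/5) × (1-1/7) × (1-1/19)
= 665 × 4/5 × 6/7 × 18/19 = 432

φ(665) = 432


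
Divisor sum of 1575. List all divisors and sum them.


Divisors of 1575: 1, 3, 5, 7, 9, 15, 21, 25, 35, 45, 63, 75, 105, 175, 225, 315, 525, 1575
Sum = 1 + 3 + 5 + 7 + 9 + 15 + 21 + 25 + 35 + 45 + 63 + 75 + 105 + 175 + 225 + 315 + 525 + 1575 = 3224

σ(1575) = 3224


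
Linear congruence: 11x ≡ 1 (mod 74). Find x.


GCD(11, 74) = 1, unique solution
a^(-1) mod 74 = 27
x = 27 * 1 mod 74 = 27

x ≡ 27 (mod 74)


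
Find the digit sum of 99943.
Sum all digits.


9 + 9 + 9 + 4 + 3 = 34


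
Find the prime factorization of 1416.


1416 / 2 = 708
708 / 2 = 354
354 / 2 = 177
177 / 3 = 59
59 / 59 = 1
1416 = 2^3 × 3 × 59


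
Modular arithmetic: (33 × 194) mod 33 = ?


33 × 194 = 6402
6402 mod 33 = 0


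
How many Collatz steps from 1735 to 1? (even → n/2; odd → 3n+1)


1735 → 5206 → 2603 → 7810 → 3905 → 11716 → 5858 → 2929 → 8788 → 4394 → 2197 → 6592 → 3296 → 1648 → 824 → 412 → 206 → 103 → 310 → 155 → 466 → 233 → 700 → 350 → 175 → 526 → 263 → 790 → 395 → 1186 → 593 → 1780 → 890 → 445 → 1336 → 668 → 334 → 167 → 502 → 251 → 754 → 377 → 1132 → 566 → 283 → 850 → 425 → 1276 → 638 → 319 → 958 → 479 → 1438 → 719 → 2158 → 1079 → 3238 → 1619 → 4858 → 2429 → 7288 → 3644 → 1822 → 911 → 2734 → 1367 → 4102 → 2051 → 6154 → 3077 → 9232 → 4616 → 2308 → 1154 → 577 → 1732 → 866 → 433 → 1300 → 650 → 325 → 976 → 488 → 244 → 122 → 61 → 184 → 92 → 46 → 23 → 70 → 35 → 106 → 53 → 160 → 80 → 40 → 20 → 10 → 5 → 16 → 8 → 4 → 2 → 1
Total steps = 104

104 steps


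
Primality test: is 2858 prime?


2858 / 2 = 1429 (exact division)
2858 is NOT prime.

No, 2858 is not prime


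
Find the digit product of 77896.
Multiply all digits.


7 × 7 × 8 × 9 × 6 = 21168


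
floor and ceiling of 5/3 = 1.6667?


5/3 = 1.6667
floor = 1
ceil = 2

floor = 1, ceil = 2


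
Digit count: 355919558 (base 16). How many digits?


355919558 in base 16 = 1536E6C6
Number of digits = 8

8 digits (base 16)


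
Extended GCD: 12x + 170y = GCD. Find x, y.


Tabular extended Euclidean (each row: r = 12*s + 170*t):
r=12, s=1, t=0
r=170, s=0, t=1
q=0: r=12, s=1, t=0   [12*(1) + 170*(0) = 12]
q=14: r=2, s=-14, t=1   [12*(-14) + 170*(1) = 2]
q=6: r=0, s=85, t=-6   [12*(85) + 170*(-6) = 0]
GCD = 2; from the row with r=2: x=-14, y=1
Check: 12*(-14) + 170*(1) = -168 + 170 = 2

GCD = 2, x = -14, y = 1


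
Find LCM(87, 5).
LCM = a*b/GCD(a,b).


GCD(87, 5) = 1
LCM = 87*5/1 = 435/1 = 435

LCM = 435


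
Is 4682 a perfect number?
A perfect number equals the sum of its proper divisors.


Proper divisors of 4682: 1, 2, 2341
Sum = 1 + 2 + 2341 = 2344

No, 4682 is not perfect (2344 ≠ 4682)


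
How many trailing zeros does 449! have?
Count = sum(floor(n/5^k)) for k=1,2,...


floor(449/5) = 89
floor(449/25) = 17
floor(449/125) = 3
Total = 109

109 trailing zeros


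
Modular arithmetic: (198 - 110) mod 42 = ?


198 - 110 = 88
88 mod 42 = 4


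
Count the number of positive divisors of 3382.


3382 = 2^1 × 19^1 × 89^1
d(3382) = (1+1) × (1+1) × (1+1) = 8

8 divisors


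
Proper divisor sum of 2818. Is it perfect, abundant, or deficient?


Proper divisors: 1, 2, 1409
Sum = 1 + 2 + 1409 = 1412
1412 < 2818 → deficient

s(2818) = 1412 (deficient)


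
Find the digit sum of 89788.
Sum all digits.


8 + 9 + 7 + 8 + 8 = 40


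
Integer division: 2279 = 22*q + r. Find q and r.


2279 = 22 * 103 + 13
Check: 2266 + 13 = 2279

q = 103, r = 13


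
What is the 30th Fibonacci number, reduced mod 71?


F(k) mod 71 for k=1..30:
1, 1, 2, 3, 5, 8, 13, 21, 34, 55, 18, 2, 20, 22, 42, 64, 35, 28, 63, 20, 12, 32, 44, 5, 49, 54, 32, 15, 47, 62
F(30) mod 71 = 62


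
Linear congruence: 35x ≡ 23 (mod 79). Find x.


GCD(35, 79) = 1, unique solution
a^(-1) mod 79 = 70
x = 70 * 23 mod 79 = 30

x ≡ 30 (mod 79)


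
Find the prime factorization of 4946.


4946 / 2 = 2473
2473 / 2473 = 1
4946 = 2 × 2473


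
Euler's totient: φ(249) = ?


249 = 3 × 83
Prime factors: 3, 83
φ(249) = 249 × (1-1/3) × (1-1/83)
= 249 × 2/3 × 82/83 = 164

φ(249) = 164


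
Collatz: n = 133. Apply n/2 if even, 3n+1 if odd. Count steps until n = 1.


133 → 400 → 200 → 100 → 50 → 25 → 76 → 38 → 19 → 58 → 29 → 88 → 44 → 22 → 11 → 34 → 17 → 52 → 26 → 13 → 40 → 20 → 10 → 5 → 16 → 8 → 4 → 2 → 1
Total steps = 28

28 steps


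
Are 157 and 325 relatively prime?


Euclidean algorithm:
325 = 2 * 157 + 11
157 = 14 * 11 + 3
11 = 3 * 3 + 2
3 = 1 * 2 + 1
2 = 2 * 1 + 0
GCD(157, 325) = 1

Yes, coprime (GCD = 1)


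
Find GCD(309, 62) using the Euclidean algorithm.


309 = 4 * 62 + 61
62 = 1 * 61 + 1
61 = 61 * 1 + 0
GCD = 1


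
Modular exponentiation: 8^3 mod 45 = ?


8^1 mod 45 = 8
8^2 mod 45 = 19
8^3 mod 45 = 17


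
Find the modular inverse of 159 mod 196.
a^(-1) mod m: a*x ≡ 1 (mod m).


Use the extended Euclidean algorithm on (196, 159); each row r = 196*s + 159*t:
r=196, s=1, t=0
r=159, s=0, t=1
q=1: r=37, s=1, t=-1   [196*(1) + 159*(-1) = 37]
q=4: r=11, s=-4, t=5   [196*(-4) + 159*(5) = 11]
q=3: r=4, s=13, t=-16   [196*(13) + 159*(-16) = 4]
q=2: r=3, s=-30, t=37   [196*(-30) + 159*(37) = 3]
q=1: r=1, s=43, t=-53   [196*(43) + 159*(-53) = 1]
q=3: r=0, s=-159, t=196   [196*(-159) + 159*(196) = 0]
GCD = 1 with t = -53, so 159*(-53) ≡ 1 (mod 196)
Inverse = -53 mod 196 = 143
Check: 159 * 143 = 22737 ≡ 1 (mod 196)

159^(-1) ≡ 143 (mod 196)


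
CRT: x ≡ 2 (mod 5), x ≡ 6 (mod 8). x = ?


M = 5*8 = 40
M1 = M/5 = 8, M2 = M/8 = 5
M1^(-1) mod 5 = 2, M2^(-1) mod 8 = 5
x = 2*8*2 + 6*5*5 = 182
182 mod 40 = 22
Check: 22 mod 5 = 2 ✓, 22 mod 8 = 6 ✓

x ≡ 22 (mod 40)


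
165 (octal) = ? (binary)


165 (base 8) = 117 (decimal)
117 (decimal) = 1110101 (base 2)


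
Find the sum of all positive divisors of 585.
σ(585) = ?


Divisors of 585: 1, 3, 5, 9, 13, 15, 39, 45, 65, 117, 195, 585
Sum = 1 + 3 + 5 + 9 + 13 + 15 + 39 + 45 + 65 + 117 + 195 + 585 = 1092

σ(585) = 1092


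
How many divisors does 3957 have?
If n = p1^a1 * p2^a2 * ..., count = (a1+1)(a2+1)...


3957 = 3^1 × 1319^1
d(3957) = (1+1) × (1+1) = 4

4 divisors


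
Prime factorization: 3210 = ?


3210 / 2 = 1605
1605 / 3 = 535
535 / 5 = 107
107 / 107 = 1
3210 = 2 × 3 × 5 × 107


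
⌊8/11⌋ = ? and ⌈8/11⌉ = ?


8/11 = 0.7273
floor = 0
ceil = 1

floor = 0, ceil = 1


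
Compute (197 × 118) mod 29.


197 × 118 = 23246
23246 mod 29 = 17


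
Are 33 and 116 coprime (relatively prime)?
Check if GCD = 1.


Euclidean algorithm:
116 = 3 * 33 + 17
33 = 1 * 17 + 16
17 = 1 * 16 + 1
16 = 16 * 1 + 0
GCD(33, 116) = 1

Yes, coprime (GCD = 1)


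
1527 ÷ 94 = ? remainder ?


1527 = 94 * 16 + 23
Check: 1504 + 23 = 1527

q = 16, r = 23


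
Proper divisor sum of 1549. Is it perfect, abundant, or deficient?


Proper divisors: 1
Sum = 1 = 1
1 < 1549 → deficient

s(1549) = 1 (deficient)


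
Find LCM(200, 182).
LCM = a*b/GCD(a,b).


GCD(200, 182) = 2
LCM = 200*182/2 = 36400/2 = 18200

LCM = 18200


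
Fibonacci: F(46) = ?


Sequence: 1, 1, 2, 3, 5, 8, 13, 21, 34, 55, 89, 144, 233, 377, 610, 987, 1597, 2584, 4181, 6765, 10946, 17711, 28657, 46368, 75025, 121393, 196418, 317811, 514229, 832040, 1346269, 2178309, 3524578, 5702887, 9227465, 14930352, 24157817, 39088169, 63245986, 102334155, 165580141, 267914296, 433494437, 701408733, 1134903170, 1836311903
F(46) = 1836311903


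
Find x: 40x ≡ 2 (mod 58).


GCD(40, 58) = 2 divides 2
Divide: 20x ≡ 1 (mod 29)
x ≡ 16 (mod 29)


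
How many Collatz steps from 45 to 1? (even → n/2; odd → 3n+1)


45 → 136 → 68 → 34 → 17 → 52 → 26 → 13 → 40 → 20 → 10 → 5 → 16 → 8 → 4 → 2 → 1
Total steps = 16

16 steps


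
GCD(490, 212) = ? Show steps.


490 = 2 * 212 + 66
212 = 3 * 66 + 14
66 = 4 * 14 + 10
14 = 1 * 10 + 4
10 = 2 * 4 + 2
4 = 2 * 2 + 0
GCD = 2


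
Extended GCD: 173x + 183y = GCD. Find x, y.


Tabular extended Euclidean (each row: r = 173*s + 183*t):
r=173, s=1, t=0
r=183, s=0, t=1
q=0: r=173, s=1, t=0   [173*(1) + 183*(0) = 173]
q=1: r=10, s=-1, t=1   [173*(-1) + 183*(1) = 10]
q=17: r=3, s=18, t=-17   [173*(18) + 183*(-17) = 3]
q=3: r=1, s=-55, t=52   [173*(-55) + 183*(52) = 1]
q=3: r=0, s=183, t=-173   [173*(183) + 183*(-173) = 0]
GCD = 1; from the row with r=1: x=-55, y=52
Check: 173*(-55) + 183*(52) = -9515 + 9516 = 1

GCD = 1, x = -55, y = 52


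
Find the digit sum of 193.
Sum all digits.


1 + 9 + 3 = 13


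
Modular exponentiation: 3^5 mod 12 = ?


3^1 mod 12 = 3
3^2 mod 12 = 9
3^3 mod 12 = 3
3^4 mod 12 = 9
3^5 mod 12 = 3


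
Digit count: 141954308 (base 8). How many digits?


141954308 in base 8 = 1035406404
Number of digits = 10

10 digits (base 8)


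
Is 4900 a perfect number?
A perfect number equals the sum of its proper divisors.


Proper divisors of 4900: 1, 2, 4, 5, 7, 10, 14, 20, 25, 28, 35, 49, 50, 70, 98, 100, 140, 175, 196, 245, 350, 490, 700, 980, 1225, 2450
Sum = 1 + 2 + 4 + 5 + 7 + 10 + 14 + 20 + 25 + 28 + 35 + 49 + 50 + 70 + 98 + 100 + 140 + 175 + 196 + 245 + 350 + 490 + 700 + 980 + 1225 + 2450 = 7469

No, 4900 is not perfect (7469 ≠ 4900)


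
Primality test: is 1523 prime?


Check divisors up to sqrt(1523) = 39.0256
No divisors found.
1523 is prime.

Yes, 1523 is prime


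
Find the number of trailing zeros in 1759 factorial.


floor(1759/5) = 351
floor(1759/25) = 70
floor(1759/125) = 14
floor(1759/625) = 2
Total = 437

437 trailing zeros


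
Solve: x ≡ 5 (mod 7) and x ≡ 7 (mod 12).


M = 7*12 = 84
M1 = M/7 = 12, M2 = M/12 = 7
M1^(-1) mod 7 = 3, M2^(-1) mod 12 = 7
x = 5*12*3 + 7*7*7 = 523
523 mod 84 = 19
Check: 19 mod 7 = 5 ✓, 19 mod 12 = 7 ✓

x ≡ 19 (mod 84)


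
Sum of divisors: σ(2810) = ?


Divisors of 2810: 1, 2, 5, 10, 281, 562, 1405, 2810
Sum = 1 + 2 + 5 + 10 + 281 + 562 + 1405 + 2810 = 5076

σ(2810) = 5076


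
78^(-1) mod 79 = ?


Use the extended Euclidean algorithm on (79, 78); each row r = 79*s + 78*t:
r=79, s=1, t=0
r=78, s=0, t=1
q=1: r=1, s=1, t=-1   [79*(1) + 78*(-1) = 1]
q=78: r=0, s=-78, t=79   [79*(-78) + 78*(79) = 0]
GCD = 1 with t = -1, so 78*(-1) ≡ 1 (mod 79)
Inverse = -1 mod 79 = 78
Check: 78 * 78 = 6084 ≡ 1 (mod 79)

78^(-1) ≡ 78 (mod 79)


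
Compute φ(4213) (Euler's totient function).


4213 = 11 × 383
Prime factors: 11, 383
φ(4213) = 4213 × (1-1/11) × (1-1/383)
= 4213 × 10/11 × 382/383 = 3820

φ(4213) = 3820


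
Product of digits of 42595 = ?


4 × 2 × 5 × 9 × 5 = 1800


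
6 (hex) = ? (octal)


6 (base 16) = 6 (decimal)
6 (decimal) = 6 (base 8)


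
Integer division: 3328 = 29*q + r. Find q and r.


3328 = 29 * 114 + 22
Check: 3306 + 22 = 3328

q = 114, r = 22


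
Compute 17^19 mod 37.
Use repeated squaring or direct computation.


17^1 mod 37 = 17
17^2 mod 37 = 30
17^3 mod 37 = 29
17^4 mod 37 = 12
17^5 mod 37 = 19
17^6 mod 37 = 27
17^7 mod 37 = 15
17^8 mod 37 = 33
17^9 mod 37 = 6
17^10 mod 37 = 28
17^11 mod 37 = 32
17^12 mod 37 = 26
17^13 mod 37 = 35
17^14 mod 37 = 3
17^15 mod 37 = 14
17^16 mod 37 = 16
17^17 mod 37 = 13
17^18 mod 37 = 36
17^19 mod 37 = 20


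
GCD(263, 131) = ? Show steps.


263 = 2 * 131 + 1
131 = 131 * 1 + 0
GCD = 1


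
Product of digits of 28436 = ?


2 × 8 × 4 × 3 × 6 = 1152


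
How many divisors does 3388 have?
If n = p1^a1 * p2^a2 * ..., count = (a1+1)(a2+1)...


3388 = 2^2 × 7^1 × 11^2
d(3388) = (2+1) × (1+1) × (2+1) = 18

18 divisors


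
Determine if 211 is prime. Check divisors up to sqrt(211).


Check divisors up to sqrt(211) = 14.5258
No divisors found.
211 is prime.

Yes, 211 is prime


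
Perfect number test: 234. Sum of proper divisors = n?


Proper divisors of 234: 1, 2, 3, 6, 9, 13, 18, 26, 39, 78, 117
Sum = 1 + 2 + 3 + 6 + 9 + 13 + 18 + 26 + 39 + 78 + 117 = 312

No, 234 is not perfect (312 ≠ 234)


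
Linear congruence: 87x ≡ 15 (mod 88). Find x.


GCD(87, 88) = 1, unique solution
a^(-1) mod 88 = 87
x = 87 * 15 mod 88 = 73

x ≡ 73 (mod 88)


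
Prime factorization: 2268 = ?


2268 / 2 = 1134
1134 / 2 = 567
567 / 3 = 189
189 / 3 = 63
63 / 3 = 21
21 / 3 = 7
7 / 7 = 1
2268 = 2^2 × 3^4 × 7


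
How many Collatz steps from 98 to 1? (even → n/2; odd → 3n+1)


98 → 49 → 148 → 74 → 37 → 112 → 56 → 28 → 14 → 7 → 22 → 11 → 34 → 17 → 52 → 26 → 13 → 40 → 20 → 10 → 5 → 16 → 8 → 4 → 2 → 1
Total steps = 25

25 steps


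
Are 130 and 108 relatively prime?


Euclidean algorithm:
130 = 1 * 108 + 22
108 = 4 * 22 + 20
22 = 1 * 20 + 2
20 = 10 * 2 + 0
GCD(130, 108) = 2

No, not coprime (GCD = 2)


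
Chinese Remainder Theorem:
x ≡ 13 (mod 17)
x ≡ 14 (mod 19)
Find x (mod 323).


M = 17*19 = 323
M1 = M/17 = 19, M2 = M/19 = 17
M1^(-1) mod 17 = 9, M2^(-1) mod 19 = 9
x = 13*19*9 + 14*17*9 = 4365
4365 mod 323 = 166
Check: 166 mod 17 = 13 ✓, 166 mod 19 = 14 ✓

x ≡ 166 (mod 323)


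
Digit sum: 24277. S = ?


2 + 4 + 2 + 7 + 7 = 22


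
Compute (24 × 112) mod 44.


24 × 112 = 2688
2688 mod 44 = 4


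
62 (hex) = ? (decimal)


62 (base 16) = 98 (decimal)
98 (decimal) = 98 (base 10)


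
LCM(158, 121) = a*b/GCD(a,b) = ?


GCD(158, 121) = 1
LCM = 158*121/1 = 19118/1 = 19118

LCM = 19118


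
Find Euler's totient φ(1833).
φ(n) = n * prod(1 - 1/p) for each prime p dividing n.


1833 = 3 × 13 × 47
Prime factors: 3, 13, 47
φ(1833) = 1833 × (1-1/3) × (1-1/13) × (1-1/47)
= 1833 × 2/3 × 12/13 × 46/47 = 1104

φ(1833) = 1104


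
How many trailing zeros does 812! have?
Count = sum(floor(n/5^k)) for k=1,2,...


floor(812/5) = 162
floor(812/25) = 32
floor(812/125) = 6
floor(812/625) = 1
Total = 201

201 trailing zeros


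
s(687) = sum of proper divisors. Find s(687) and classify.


Proper divisors: 1, 3, 229
Sum = 1 + 3 + 229 = 233
233 < 687 → deficient

s(687) = 233 (deficient)


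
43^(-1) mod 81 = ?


Use the extended Euclidean algorithm on (81, 43); each row r = 81*s + 43*t:
r=81, s=1, t=0
r=43, s=0, t=1
q=1: r=38, s=1, t=-1   [81*(1) + 43*(-1) = 38]
q=1: r=5, s=-1, t=2   [81*(-1) + 43*(2) = 5]
q=7: r=3, s=8, t=-15   [81*(8) + 43*(-15) = 3]
q=1: r=2, s=-9, t=17   [81*(-9) + 43*(17) = 2]
q=1: r=1, s=17, t=-32   [81*(17) + 43*(-32) = 1]
q=2: r=0, s=-43, t=81   [81*(-43) + 43*(81) = 0]
GCD = 1 with t = -32, so 43*(-32) ≡ 1 (mod 81)
Inverse = -32 mod 81 = 49
Check: 43 * 49 = 2107 ≡ 1 (mod 81)

43^(-1) ≡ 49 (mod 81)


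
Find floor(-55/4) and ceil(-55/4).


-55/4 = -13.7500
floor = -14
ceil = -13

floor = -14, ceil = -13


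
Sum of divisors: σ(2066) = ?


Divisors of 2066: 1, 2, 1033, 2066
Sum = 1 + 2 + 1033 + 2066 = 3102

σ(2066) = 3102


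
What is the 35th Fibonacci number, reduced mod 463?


F(k) mod 463 for k=1..35:
1, 1, 2, 3, 5, 8, 13, 21, 34, 55, 89, 144, 233, 377, 147, 61, 208, 269, 14, 283, 297, 117, 414, 68, 19, 87, 106, 193, 299, 29, 328, 357, 222, 116, 338
F(35) mod 463 = 338


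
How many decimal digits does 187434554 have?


187434554 has 9 digits in base 10
floor(log10(187434554)) + 1 = floor(8.2728) + 1 = 9

9 digits (base 10)


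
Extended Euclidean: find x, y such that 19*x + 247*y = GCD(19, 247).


Tabular extended Euclidean (each row: r = 19*s + 247*t):
r=19, s=1, t=0
r=247, s=0, t=1
q=0: r=19, s=1, t=0   [19*(1) + 247*(0) = 19]
q=13: r=0, s=-13, t=1   [19*(-13) + 247*(1) = 0]
GCD = 19; from the row with r=19: x=1, y=0
Check: 19*(1) + 247*(0) = 19 + 0 = 19

GCD = 19, x = 1, y = 0


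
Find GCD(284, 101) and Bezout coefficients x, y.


Tabular extended Euclidean (each row: r = 284*s + 101*t):
r=284, s=1, t=0
r=101, s=0, t=1
q=2: r=82, s=1, t=-2   [284*(1) + 101*(-2) = 82]
q=1: r=19, s=-1, t=3   [284*(-1) + 101*(3) = 19]
q=4: r=6, s=5, t=-14   [284*(5) + 101*(-14) = 6]
q=3: r=1, s=-16, t=45   [284*(-16) + 101*(45) = 1]
q=6: r=0, s=101, t=-284   [284*(101) + 101*(-284) = 0]
GCD = 1; from the row with r=1: x=-16, y=45
Check: 284*(-16) + 101*(45) = -4544 + 4545 = 1

GCD = 1, x = -16, y = 45


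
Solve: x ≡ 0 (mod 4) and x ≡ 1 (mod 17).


M = 4*17 = 68
M1 = M/4 = 17, M2 = M/17 = 4
M1^(-1) mod 4 = 1, M2^(-1) mod 17 = 13
x = 0*17*1 + 1*4*13 = 52
52 mod 68 = 52
Check: 52 mod 4 = 0 ✓, 52 mod 17 = 1 ✓

x ≡ 52 (mod 68)


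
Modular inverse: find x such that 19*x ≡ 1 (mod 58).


Use the extended Euclidean algorithm on (58, 19); each row r = 58*s + 19*t:
r=58, s=1, t=0
r=19, s=0, t=1
q=3: r=1, s=1, t=-3   [58*(1) + 19*(-3) = 1]
q=19: r=0, s=-19, t=58   [58*(-19) + 19*(58) = 0]
GCD = 1 with t = -3, so 19*(-3) ≡ 1 (mod 58)
Inverse = -3 mod 58 = 55
Check: 19 * 55 = 1045 ≡ 1 (mod 58)

19^(-1) ≡ 55 (mod 58)


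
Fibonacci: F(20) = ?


Sequence: 1, 1, 2, 3, 5, 8, 13, 21, 34, 55, 89, 144, 233, 377, 610, 987, 1597, 2584, 4181, 6765
F(20) = 6765


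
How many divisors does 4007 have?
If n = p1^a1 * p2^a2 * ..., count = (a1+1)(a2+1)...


4007 = 4007^1
d(4007) = (1+1) = 2

2 divisors


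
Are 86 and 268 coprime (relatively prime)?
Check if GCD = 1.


Euclidean algorithm:
268 = 3 * 86 + 10
86 = 8 * 10 + 6
10 = 1 * 6 + 4
6 = 1 * 4 + 2
4 = 2 * 2 + 0
GCD(86, 268) = 2

No, not coprime (GCD = 2)


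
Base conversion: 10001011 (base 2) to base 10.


10001011 (base 2) = 139 (decimal)
139 (decimal) = 139 (base 10)


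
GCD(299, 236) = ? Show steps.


299 = 1 * 236 + 63
236 = 3 * 63 + 47
63 = 1 * 47 + 16
47 = 2 * 16 + 15
16 = 1 * 15 + 1
15 = 15 * 1 + 0
GCD = 1


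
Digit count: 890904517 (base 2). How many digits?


890904517 in base 2 = 110101000110100001111111000101
Number of digits = 30

30 digits (base 2)


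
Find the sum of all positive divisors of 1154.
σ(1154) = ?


Divisors of 1154: 1, 2, 577, 1154
Sum = 1 + 2 + 577 + 1154 = 1734

σ(1154) = 1734


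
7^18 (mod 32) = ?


7^1 mod 32 = 7
7^2 mod 32 = 17
7^3 mod 32 = 23
7^4 mod 32 = 1
7^5 mod 32 = 7
7^6 mod 32 = 17
7^7 mod 32 = 23
7^8 mod 32 = 1
7^9 mod 32 = 7
7^10 mod 32 = 17
7^11 mod 32 = 23
7^12 mod 32 = 1
7^13 mod 32 = 7
7^14 mod 32 = 17
7^15 mod 32 = 23
7^16 mod 32 = 1
7^17 mod 32 = 7
7^18 mod 32 = 17


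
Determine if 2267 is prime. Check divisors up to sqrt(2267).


Check divisors up to sqrt(2267) = 47.6130
No divisors found.
2267 is prime.

Yes, 2267 is prime


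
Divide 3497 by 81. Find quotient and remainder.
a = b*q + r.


3497 = 81 * 43 + 14
Check: 3483 + 14 = 3497

q = 43, r = 14


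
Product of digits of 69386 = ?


6 × 9 × 3 × 8 × 6 = 7776


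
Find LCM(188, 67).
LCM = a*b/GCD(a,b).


GCD(188, 67) = 1
LCM = 188*67/1 = 12596/1 = 12596

LCM = 12596


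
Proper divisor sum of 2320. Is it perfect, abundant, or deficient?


Proper divisors: 1, 2, 4, 5, 8, 10, 16, 20, 29, 40, 58, 80, 116, 145, 232, 290, 464, 580, 1160
Sum = 1 + 2 + 4 + 5 + 8 + 10 + 16 + 20 + 29 + 40 + 58 + 80 + 116 + 145 + 232 + 290 + 464 + 580 + 1160 = 3260
3260 > 2320 → abundant

s(2320) = 3260 (abundant)


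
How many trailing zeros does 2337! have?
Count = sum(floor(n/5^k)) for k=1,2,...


floor(2337/5) = 467
floor(2337/25) = 93
floor(2337/125) = 18
floor(2337/625) = 3
Total = 581

581 trailing zeros


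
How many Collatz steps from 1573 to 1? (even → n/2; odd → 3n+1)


1573 → 4720 → 2360 → 1180 → 590 → 295 → 886 → 443 → 1330 → 665 → 1996 → 998 → 499 → 1498 → 749 → 2248 → 1124 → 562 → 281 → 844 → 422 → 211 → 634 → 317 → 952 → 476 → 238 → 119 → 358 → 179 → 538 → 269 → 808 → 404 → 202 → 101 → 304 → 152 → 76 → 38 → 19 → 58 → 29 → 88 → 44 → 22 → 11 → 34 → 17 → 52 → 26 → 13 → 40 → 20 → 10 → 5 → 16 → 8 → 4 → 2 → 1
Total steps = 60

60 steps


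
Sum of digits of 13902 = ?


1 + 3 + 9 + 0 + 2 = 15


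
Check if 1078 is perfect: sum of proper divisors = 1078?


Proper divisors of 1078: 1, 2, 7, 11, 14, 22, 49, 77, 98, 154, 539
Sum = 1 + 2 + 7 + 11 + 14 + 22 + 49 + 77 + 98 + 154 + 539 = 974

No, 1078 is not perfect (974 ≠ 1078)


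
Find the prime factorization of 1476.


1476 / 2 = 738
738 / 2 = 369
369 / 3 = 123
123 / 3 = 41
41 / 41 = 1
1476 = 2^2 × 3^2 × 41


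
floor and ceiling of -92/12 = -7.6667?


-92/12 = -7.6667
floor = -8
ceil = -7

floor = -8, ceil = -7


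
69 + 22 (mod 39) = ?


69 + 22 = 91
91 mod 39 = 13


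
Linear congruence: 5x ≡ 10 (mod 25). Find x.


GCD(5, 25) = 5 divides 10
Divide: 1x ≡ 2 (mod 5)
x ≡ 2 (mod 5)


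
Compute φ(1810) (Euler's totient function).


1810 = 2 × 5 × 181
Prime factors: 2, 5, 181
φ(1810) = 1810 × (1-1/2) × (1-1/5) × (1-1/181)
= 1810 × 1/2 × 4/5 × 180/181 = 720

φ(1810) = 720


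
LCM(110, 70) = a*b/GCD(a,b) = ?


GCD(110, 70) = 10
LCM = 110*70/10 = 7700/10 = 770

LCM = 770


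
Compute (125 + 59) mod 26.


125 + 59 = 184
184 mod 26 = 2


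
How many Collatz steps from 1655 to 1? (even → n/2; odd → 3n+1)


1655 → 4966 → 2483 → 7450 → 3725 → 11176 → 5588 → 2794 → 1397 → 4192 → 2096 → 1048 → 524 → 262 → 131 → 394 → 197 → 592 → 296 → 148 → 74 → 37 → 112 → 56 → 28 → 14 → 7 → 22 → 11 → 34 → 17 → 52 → 26 → 13 → 40 → 20 → 10 → 5 → 16 → 8 → 4 → 2 → 1
Total steps = 42

42 steps


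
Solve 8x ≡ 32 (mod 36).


GCD(8, 36) = 4 divides 32
Divide: 2x ≡ 8 (mod 9)
x ≡ 4 (mod 9)


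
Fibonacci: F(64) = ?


Sequence: 1, 1, 2, 3, 5, 8, 13, 21, 34, 55, 89, 144, 233, 377, 610, 987, 1597, 2584, 4181, 6765, 10946, 17711, 28657, 46368, 75025, 121393, 196418, 317811, 514229, 832040, 1346269, 2178309, 3524578, 5702887, 9227465, 14930352, 24157817, 39088169, 63245986, 102334155, 165580141, 267914296, 433494437, 701408733, 1134903170, 1836311903, 2971215073, 4807526976, 7778742049, 12586269025, 20365011074, 32951280099, 53316291173, 86267571272, 139583862445, 225851433717, 365435296162, 591286729879, 956722026041, 1548008755920, 2504730781961, 4052739537881, 6557470319842, 10610209857723
F(64) = 10610209857723


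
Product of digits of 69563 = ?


6 × 9 × 5 × 6 × 3 = 4860


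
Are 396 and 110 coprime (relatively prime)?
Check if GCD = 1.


Euclidean algorithm:
396 = 3 * 110 + 66
110 = 1 * 66 + 44
66 = 1 * 44 + 22
44 = 2 * 22 + 0
GCD(396, 110) = 22

No, not coprime (GCD = 22)


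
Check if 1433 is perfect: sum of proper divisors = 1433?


Proper divisors of 1433: 1
Sum = 1 = 1

No, 1433 is not perfect (1 ≠ 1433)
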